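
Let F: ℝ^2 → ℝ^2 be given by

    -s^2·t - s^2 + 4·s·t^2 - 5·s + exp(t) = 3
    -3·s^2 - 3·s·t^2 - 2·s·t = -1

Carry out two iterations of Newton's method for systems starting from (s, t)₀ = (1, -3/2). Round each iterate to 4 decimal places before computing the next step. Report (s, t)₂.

At (1, -3/2): F = (1.723130, -5.7500).
Jacobian J = [[-2·s·t - 2·s + 4·t^2 - 5, -s^2 + 8·s·t + exp(t)], [-6·s - 3·t^2 - 2·t, -6·s·t - 2·s]].
At the point, J = [[5.0000, -12.776870], [-9.7500, 7.0000]] (det J = -89.574481).
Solving J·Δ = −F gives Δ = (-0.6855, -0.1334).
Then the next iterate is (s, t)₁ = (0.3145, -1.6334).
Round to (0.3145, -1.6334) and repeat: F = (-0.958247, -0.786576), J = [[6.070391, -4.013280], [-6.624187, 2.453226]].
Δ = (-0.4710, -0.9512), so (s, t)₂ = (-0.1565, -2.5846).

(-0.1565, -2.5846)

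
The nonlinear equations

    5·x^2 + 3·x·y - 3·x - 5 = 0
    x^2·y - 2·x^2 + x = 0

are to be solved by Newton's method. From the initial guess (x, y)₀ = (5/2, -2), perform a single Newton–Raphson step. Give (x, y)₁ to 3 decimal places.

At (5/2, -2): F = (3.750, -22.500).
Jacobian J = [[10·x + 3·y - 3, 3·x], [2·x·y - 4·x + 1, x^2]].
At the point, J = [[16.000, 7.500], [-19.000, 6.250]] (det J = 242.500).
Solving J·Δ = −F gives Δ = (-0.793, 1.191).
Then the next iterate is (x, y)₁ = (1.707, -0.809).

(1.707, -0.809)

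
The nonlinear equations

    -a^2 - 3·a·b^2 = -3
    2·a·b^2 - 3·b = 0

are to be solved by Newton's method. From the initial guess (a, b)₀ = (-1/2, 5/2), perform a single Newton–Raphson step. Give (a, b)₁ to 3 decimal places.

(-0.627, 0.583)

At (-1/2, 5/2): F = (12.125, -13.750).
Jacobian J = [[-2·a - 3·b^2, -6·a·b], [2·b^2, 4·a·b - 3]].
At the point, J = [[-17.750, 7.500], [12.500, -8.000]] (det J = 48.250).
Solving J·Δ = −F gives Δ = (-0.127, -1.917).
Then the next iterate is (a, b)₁ = (-0.627, 0.583).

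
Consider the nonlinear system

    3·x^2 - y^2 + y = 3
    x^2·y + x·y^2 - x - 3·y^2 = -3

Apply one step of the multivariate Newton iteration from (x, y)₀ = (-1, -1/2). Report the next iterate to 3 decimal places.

(-1.287, -0.986)

At (-1, -1/2): F = (-0.750, 2.500).
Jacobian J = [[6·x, -2·y + 1], [2·x·y + y^2 - 1, x^2 + 2·x·y - 6·y]].
At the point, J = [[-6.000, 2.000], [0.250, 5.000]] (det J = -30.500).
Solving J·Δ = −F gives Δ = (-0.287, -0.486).
Then the next iterate is (x, y)₁ = (-1.287, -0.986).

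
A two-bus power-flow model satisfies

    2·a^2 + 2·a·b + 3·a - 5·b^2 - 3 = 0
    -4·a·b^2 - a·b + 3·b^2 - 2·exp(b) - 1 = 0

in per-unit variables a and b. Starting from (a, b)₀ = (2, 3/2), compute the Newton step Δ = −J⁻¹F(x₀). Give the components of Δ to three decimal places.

At (2, 3/2): F = (5.750, -24.21338).
Jacobian J = [[4·a + 2·b + 3, 2·a - 10·b], [-4·b^2 - b, -8·a·b - a + 6·b - 2·exp(b)]].
At the point, J = [[14.000, -11.000], [-10.500, -25.96338]] (det J = -478.98729).
Solving J·Δ = −F gives Δ = (-0.868, -0.582).

(-0.868, -0.582)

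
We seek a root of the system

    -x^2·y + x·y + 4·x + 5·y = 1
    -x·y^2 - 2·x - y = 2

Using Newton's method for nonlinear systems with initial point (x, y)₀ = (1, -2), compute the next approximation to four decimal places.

At (1, -2): F = (-7.0000, -6.0000).
Jacobian J = [[-2·x·y + y + 4, -x^2 + x + 5], [-y^2 - 2, -2·x·y - 1]].
At the point, J = [[6.0000, 5.0000], [-6.0000, 3.0000]] (det J = 48.0000).
Solving J·Δ = −F gives Δ = (-0.1875, 1.6250).
Then the next iterate is (x, y)₁ = (0.8125, -0.3750).

(0.8125, -0.3750)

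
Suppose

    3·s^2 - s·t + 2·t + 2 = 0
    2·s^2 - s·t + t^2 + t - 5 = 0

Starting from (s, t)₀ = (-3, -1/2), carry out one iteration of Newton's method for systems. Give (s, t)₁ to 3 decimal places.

(-7.650, -22.075)

At (-3, -1/2): F = (26.500, 11.250).
Jacobian J = [[6·s - t, -s + 2], [4·s - t, -s + 2·t + 1]].
At the point, J = [[-17.500, 5.000], [-11.500, 3.000]] (det J = 5.000).
Solving J·Δ = −F gives Δ = (-4.650, -21.575).
Then the next iterate is (s, t)₁ = (-7.650, -22.075).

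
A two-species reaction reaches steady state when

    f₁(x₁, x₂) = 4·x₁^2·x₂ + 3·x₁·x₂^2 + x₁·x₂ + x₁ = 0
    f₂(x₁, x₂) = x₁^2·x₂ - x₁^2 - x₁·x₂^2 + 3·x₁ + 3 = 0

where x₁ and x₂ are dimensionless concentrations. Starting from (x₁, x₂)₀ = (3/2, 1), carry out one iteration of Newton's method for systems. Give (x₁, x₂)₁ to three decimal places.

(-1.000, 2.333)

At (3/2, 1): F = (16.500, 6.000).
Jacobian J = [[8·x₁·x₂ + 3·x₂^2 + x₂ + 1, 4·x₁^2 + 6·x₁·x₂ + x₁], [2·x₁·x₂ - 2·x₁ - x₂^2 + 3, x₁^2 - 2·x₁·x₂]].
At the point, J = [[17.000, 19.500], [2.000, -0.750]] (det J = -51.750).
Solving J·Δ = −F gives Δ = (-2.500, 1.333).
Then the next iterate is (x₁, x₂)₁ = (-1.000, 2.333).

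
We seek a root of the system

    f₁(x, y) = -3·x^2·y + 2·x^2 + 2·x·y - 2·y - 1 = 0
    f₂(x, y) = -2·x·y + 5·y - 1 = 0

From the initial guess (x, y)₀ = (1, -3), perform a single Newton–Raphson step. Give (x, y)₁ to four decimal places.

(1.0000, 0.3333)

At (1, -3): F = (10.0000, -10.0000).
Jacobian J = [[-6·x·y + 4·x + 2·y, -3·x^2 + 2·x - 2], [-2·y, -2·x + 5]].
At the point, J = [[16.0000, -3.0000], [6.0000, 3.0000]] (det J = 66.0000).
Solving J·Δ = −F gives Δ = (0.0000, 3.3333).
Then the next iterate is (x, y)₁ = (1.0000, 0.3333).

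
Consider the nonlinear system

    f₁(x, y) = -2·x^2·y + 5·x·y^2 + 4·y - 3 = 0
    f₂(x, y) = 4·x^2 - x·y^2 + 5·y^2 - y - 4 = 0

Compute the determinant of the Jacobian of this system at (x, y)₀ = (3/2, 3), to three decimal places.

J = [[-4·x·y + 5·y^2, -2·x^2 + 10·x·y + 4], [8·x - y^2, -2·x·y + 10·y - 1]].
At the point, J = [[27.000, 44.500], [3.000, 20.000]].
det J = 406.500.

406.500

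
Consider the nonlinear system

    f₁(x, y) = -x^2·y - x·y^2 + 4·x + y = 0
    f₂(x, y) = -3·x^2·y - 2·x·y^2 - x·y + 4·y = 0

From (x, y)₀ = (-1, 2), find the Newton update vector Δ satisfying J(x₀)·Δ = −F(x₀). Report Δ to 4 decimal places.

(1.5000, -1.5000)

At (-1, 2): F = (0.0000, 12.0000).
Jacobian J = [[-2·x·y - y^2 + 4, -x^2 - 2·x·y + 1], [-6·x·y - 2·y^2 - y, -3·x^2 - 4·x·y - x + 4]].
At the point, J = [[4.0000, 4.0000], [2.0000, 10.0000]] (det J = 32.0000).
Solving J·Δ = −F gives Δ = (1.5000, -1.5000).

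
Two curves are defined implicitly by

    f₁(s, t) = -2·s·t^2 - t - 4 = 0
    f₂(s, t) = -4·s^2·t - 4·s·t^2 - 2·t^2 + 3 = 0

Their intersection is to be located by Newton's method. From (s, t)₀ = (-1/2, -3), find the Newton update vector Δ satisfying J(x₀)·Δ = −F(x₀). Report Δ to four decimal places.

At (-1/2, -3): F = (8.0000, 6.0000).
Jacobian J = [[-2·t^2, -4·s·t - 1], [-8·s·t - 4·t^2, -4·s^2 - 8·s·t - 4·t]].
At the point, J = [[-18.0000, -7.0000], [-48.0000, -1.0000]] (det J = -318.0000).
Solving J·Δ = −F gives Δ = (0.1069, 0.8679).

(0.1069, 0.8679)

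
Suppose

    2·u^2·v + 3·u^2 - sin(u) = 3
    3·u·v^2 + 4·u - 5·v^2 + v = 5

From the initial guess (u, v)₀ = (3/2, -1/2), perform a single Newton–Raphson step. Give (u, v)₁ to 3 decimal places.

(1.425, -0.513)

At (3/2, -1/2): F = (0.50251, 0.375).
Jacobian J = [[4·u·v + 6·u - cos(u), 2·u^2], [3·v^2 + 4, 6·u·v - 10·v + 1]].
At the point, J = [[5.92926, 4.500], [4.750, 1.500]] (det J = -12.48111).
Solving J·Δ = −F gives Δ = (-0.075, -0.013).
Then the next iterate is (u, v)₁ = (1.425, -0.513).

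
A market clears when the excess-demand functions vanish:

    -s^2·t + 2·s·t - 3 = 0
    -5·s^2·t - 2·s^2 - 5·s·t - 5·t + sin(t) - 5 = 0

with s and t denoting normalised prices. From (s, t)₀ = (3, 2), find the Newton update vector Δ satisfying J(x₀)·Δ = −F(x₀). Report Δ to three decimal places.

At (3, 2): F = (-9.000, -152.09070).
Jacobian J = [[-2·s·t + 2·t, -s^2 + 2·s], [-10·s·t - 4·s - 5·t, -5·s^2 - 5·s + cos(t) - 5]].
At the point, J = [[-8.000, -3.000], [-82.000, -65.41615]] (det J = 277.32917).
Solving J·Δ = −F gives Δ = (-0.478, -1.726).

(-0.478, -1.726)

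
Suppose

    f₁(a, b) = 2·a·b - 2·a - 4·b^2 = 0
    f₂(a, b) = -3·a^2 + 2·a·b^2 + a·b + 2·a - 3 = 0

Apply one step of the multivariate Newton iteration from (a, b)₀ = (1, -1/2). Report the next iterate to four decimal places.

(-0.0370, -0.3519)

At (1, -1/2): F = (-4.0000, -4.0000).
Jacobian J = [[2·b - 2, 2·a - 8·b], [-6·a + 2·b^2 + b + 2, 4·a·b + a]].
At the point, J = [[-3.0000, 6.0000], [-4.0000, -1.0000]] (det J = 27.0000).
Solving J·Δ = −F gives Δ = (-1.0370, 0.1481).
Then the next iterate is (a, b)₁ = (-0.0370, -0.3519).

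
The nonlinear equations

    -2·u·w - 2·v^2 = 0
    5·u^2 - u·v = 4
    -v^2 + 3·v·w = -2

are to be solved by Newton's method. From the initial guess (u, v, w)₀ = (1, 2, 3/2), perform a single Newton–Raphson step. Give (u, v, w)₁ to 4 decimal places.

At (1, 2, 3/2): F = (-11.0000, -1.0000, 7.0000).
Jacobian J = [[-2·w, -4·v, -2·u], [10·u - v, -u, 0], [0, -2·v + 3·w, 3·v]].
At the point, J = [[-3.0000, -8.0000, -2.0000], [8.0000, -1.0000, 0.0000], [0.0000, 0.5000, 6.0000]] (det J = 394.0000).
Solving J·Δ = −F gives Δ = (-0.0127, -1.1015, -1.0749).
Then the next iterate is (u, v, w)₁ = (0.9873, 0.8985, 0.4251).

(0.9873, 0.8985, 0.4251)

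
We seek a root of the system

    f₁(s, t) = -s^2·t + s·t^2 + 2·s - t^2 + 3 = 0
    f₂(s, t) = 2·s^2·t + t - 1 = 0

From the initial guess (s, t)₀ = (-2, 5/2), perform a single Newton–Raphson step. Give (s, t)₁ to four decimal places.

At (-2, 5/2): F = (-29.7500, 21.5000).
Jacobian J = [[-2·s·t + t^2 + 2, -s^2 + 2·s·t - 2·t], [4·s·t, 2·s^2 + 1]].
At the point, J = [[18.2500, -19.0000], [-20.0000, 9.0000]] (det J = -215.7500).
Solving J·Δ = −F gives Δ = (0.6524, -0.9392).
Then the next iterate is (s, t)₁ = (-1.3476, 1.5608).

(-1.3476, 1.5608)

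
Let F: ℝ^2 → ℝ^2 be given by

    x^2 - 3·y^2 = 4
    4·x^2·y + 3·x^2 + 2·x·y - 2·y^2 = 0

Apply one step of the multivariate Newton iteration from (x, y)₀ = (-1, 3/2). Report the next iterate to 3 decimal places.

(-0.587, 0.325)

At (-1, 3/2): F = (-9.750, 1.500).
Jacobian J = [[2·x, -6·y], [8·x·y + 6·x + 2·y, 4·x^2 + 2·x - 4·y]].
At the point, J = [[-2.000, -9.000], [-15.000, -4.000]] (det J = -127.000).
Solving J·Δ = −F gives Δ = (0.413, -1.175).
Then the next iterate is (x, y)₁ = (-0.587, 0.325).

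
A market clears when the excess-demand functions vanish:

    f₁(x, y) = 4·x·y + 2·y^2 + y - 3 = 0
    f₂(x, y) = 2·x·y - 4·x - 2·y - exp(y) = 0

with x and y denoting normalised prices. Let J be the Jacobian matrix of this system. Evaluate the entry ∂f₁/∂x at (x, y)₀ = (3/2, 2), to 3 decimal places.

8.000

∂f₁/∂x = 4·y.
At (3/2, 2) this is 8.000.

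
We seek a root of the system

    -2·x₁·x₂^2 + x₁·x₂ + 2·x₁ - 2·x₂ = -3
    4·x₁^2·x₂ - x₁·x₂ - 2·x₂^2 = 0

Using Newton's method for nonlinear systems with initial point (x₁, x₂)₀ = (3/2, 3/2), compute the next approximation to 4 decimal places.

At (3/2, 3/2): F = (-1.5000, 6.7500).
Jacobian J = [[-2·x₂^2 + x₂ + 2, -4·x₁·x₂ + x₁ - 2], [8·x₁·x₂ - x₂, 4·x₁^2 - x₁ - 4·x₂]].
At the point, J = [[-1.0000, -9.5000], [16.5000, 1.5000]] (det J = 155.2500).
Solving J·Δ = −F gives Δ = (-0.3986, -0.1159).
Then the next iterate is (x₁, x₂)₁ = (1.1014, 1.3841).

(1.1014, 1.3841)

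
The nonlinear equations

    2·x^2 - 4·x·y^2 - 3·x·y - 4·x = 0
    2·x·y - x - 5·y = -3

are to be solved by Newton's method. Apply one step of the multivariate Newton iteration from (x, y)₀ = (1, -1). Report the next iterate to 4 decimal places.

(1.8889, -0.2222)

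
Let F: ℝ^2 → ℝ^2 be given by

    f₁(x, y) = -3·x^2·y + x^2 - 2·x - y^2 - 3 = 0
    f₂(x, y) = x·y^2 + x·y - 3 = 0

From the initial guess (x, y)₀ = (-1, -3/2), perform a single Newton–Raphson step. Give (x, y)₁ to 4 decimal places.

(-0.8269, 0.3101)

At (-1, -3/2): F = (2.2500, -3.7500).
Jacobian J = [[-6·x·y + 2·x - 2, -3·x^2 - 2·y], [y^2 + y, 2·x·y + x]].
At the point, J = [[-13.0000, 0.0000], [0.7500, 2.0000]] (det J = -26.0000).
Solving J·Δ = −F gives Δ = (0.1731, 1.8101).
Then the next iterate is (x, y)₁ = (-0.8269, 0.3101).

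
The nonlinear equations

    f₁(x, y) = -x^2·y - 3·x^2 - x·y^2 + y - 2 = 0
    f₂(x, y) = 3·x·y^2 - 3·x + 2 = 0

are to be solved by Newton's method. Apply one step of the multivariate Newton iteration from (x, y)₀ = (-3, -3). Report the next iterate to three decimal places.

(1.580, -3.739)

At (-3, -3): F = (22.000, -70.000).
Jacobian J = [[-2·x·y - 6·x - y^2, -x^2 - 2·x·y + 1], [3·y^2 - 3, 6·x·y]].
At the point, J = [[-9.000, -26.000], [24.000, 54.000]] (det J = 138.000).
Solving J·Δ = −F gives Δ = (4.580, -0.739).
Then the next iterate is (x, y)₁ = (1.580, -3.739).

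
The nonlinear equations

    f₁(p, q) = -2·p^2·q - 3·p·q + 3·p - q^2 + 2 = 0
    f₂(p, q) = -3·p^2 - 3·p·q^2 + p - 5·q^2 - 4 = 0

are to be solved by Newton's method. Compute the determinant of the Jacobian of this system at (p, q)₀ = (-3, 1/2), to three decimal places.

212.500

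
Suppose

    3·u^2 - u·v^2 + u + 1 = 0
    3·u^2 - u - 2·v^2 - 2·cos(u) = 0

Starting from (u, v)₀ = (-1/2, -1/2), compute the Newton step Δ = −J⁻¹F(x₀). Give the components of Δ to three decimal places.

(0.322, 1.301)

At (-1/2, -1/2): F = (1.375, -1.00517).
Jacobian J = [[6·u - v^2 + 1, -2·u·v], [6·u + 2·sin(u) - 1, -4·v]].
At the point, J = [[-2.250, -0.500], [-4.95885, 2.000]] (det J = -6.97943).
Solving J·Δ = −F gives Δ = (0.322, 1.301).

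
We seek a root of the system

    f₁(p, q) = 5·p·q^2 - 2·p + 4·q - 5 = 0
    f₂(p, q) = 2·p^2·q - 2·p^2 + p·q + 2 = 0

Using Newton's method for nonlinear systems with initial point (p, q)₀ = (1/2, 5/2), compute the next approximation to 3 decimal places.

(-0.254, 2.647)

At (1/2, 5/2): F = (19.625, 4.000).
Jacobian J = [[5·q^2 - 2, 10·p·q + 4], [4·p·q - 4·p + q, 2·p^2 + p]].
At the point, J = [[29.250, 16.500], [5.500, 1.000]] (det J = -61.500).
Solving J·Δ = −F gives Δ = (-0.754, 0.147).
Then the next iterate is (p, q)₁ = (-0.254, 2.647).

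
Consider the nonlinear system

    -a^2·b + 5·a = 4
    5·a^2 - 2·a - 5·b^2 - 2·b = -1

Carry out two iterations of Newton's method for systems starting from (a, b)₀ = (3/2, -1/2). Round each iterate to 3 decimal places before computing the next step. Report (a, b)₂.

(0.677, -1.106)

At (3/2, -1/2): F = (4.625, 9.000).
Jacobian J = [[-2·a·b + 5, -a^2], [10·a - 2, -10·b - 2]].
At the point, J = [[6.500, -2.250], [13.000, 3.000]] (det J = 48.750).
Solving J·Δ = −F gives Δ = (-0.700, 0.033).
Then the next iterate is (a, b)₁ = (0.800, -0.467).
Round to (0.800, -0.467) and repeat: F = (0.29888, 2.44356), J = [[5.74720, -0.640], [6.000, 2.670]].
Δ = (-0.123, -0.639), so (a, b)₂ = (0.677, -1.106).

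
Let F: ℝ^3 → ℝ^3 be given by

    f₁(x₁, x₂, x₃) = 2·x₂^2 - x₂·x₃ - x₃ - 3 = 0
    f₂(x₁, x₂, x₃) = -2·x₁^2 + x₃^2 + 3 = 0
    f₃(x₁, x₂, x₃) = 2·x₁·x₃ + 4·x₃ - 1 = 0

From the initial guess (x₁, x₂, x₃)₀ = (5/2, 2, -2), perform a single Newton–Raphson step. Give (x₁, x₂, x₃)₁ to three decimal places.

(1.316, 1.375, -0.415)

At (5/2, 2, -2): F = (11.000, -5.500, -19.000).
Jacobian J = [[0, 4·x₂ - x₃, -x₂ - 1], [-4·x₁, 0, 2·x₃], [2·x₃, 0, 2·x₁ + 4]].
At the point, J = [[0.000, 10.000, -3.000], [-10.000, 0.000, -4.000], [-4.000, 0.000, 9.000]] (det J = 1060.000).
Solving J·Δ = −F gives Δ = (-1.184, -0.625, 1.585).
Then the next iterate is (x₁, x₂, x₃)₁ = (1.316, 1.375, -0.415).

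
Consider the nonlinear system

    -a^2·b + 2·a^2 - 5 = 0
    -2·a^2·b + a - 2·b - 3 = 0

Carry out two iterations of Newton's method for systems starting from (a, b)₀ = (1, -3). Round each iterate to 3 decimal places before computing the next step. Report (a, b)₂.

(1.529, -0.362)

At (1, -3): F = (0.000, 10.000).
Jacobian J = [[-2·a·b + 4·a, -a^2], [-4·a·b + 1, -2·a^2 - 2]].
At the point, J = [[10.000, -1.000], [13.000, -4.000]] (det J = -27.000).
Solving J·Δ = −F gives Δ = (0.370, 3.704).
Then the next iterate is (a, b)₁ = (1.370, 0.704).
Round to (1.370, 0.704) and repeat: F = (-2.56754, -5.68068), J = [[3.55104, -1.87690], [-2.85792, -5.75380]].
Δ = (0.159, -1.066), so (a, b)₂ = (1.529, -0.362).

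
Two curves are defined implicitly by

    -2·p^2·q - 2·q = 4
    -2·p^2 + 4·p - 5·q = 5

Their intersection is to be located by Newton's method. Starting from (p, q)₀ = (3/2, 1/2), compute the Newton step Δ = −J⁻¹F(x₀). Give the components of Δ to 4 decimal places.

(1.3750, -1.7500)

At (3/2, 1/2): F = (-7.2500, -6.0000).
Jacobian J = [[-4·p·q, -2·p^2 - 2], [-4·p + 4, -5]].
At the point, J = [[-3.0000, -6.5000], [-2.0000, -5.0000]] (det J = 2.0000).
Solving J·Δ = −F gives Δ = (1.3750, -1.7500).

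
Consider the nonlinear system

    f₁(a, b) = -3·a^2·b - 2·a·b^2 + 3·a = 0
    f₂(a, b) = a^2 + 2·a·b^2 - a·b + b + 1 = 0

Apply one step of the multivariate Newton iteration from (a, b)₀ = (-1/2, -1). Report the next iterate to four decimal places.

At (-1/2, -1): F = (0.2500, -1.2500).
Jacobian J = [[-6·a·b - 2·b^2 + 3, -3·a^2 - 4·a·b], [2·a + 2·b^2 - b, 4·a·b - a + 1]].
At the point, J = [[-2.0000, -2.7500], [2.0000, 3.5000]] (det J = -1.5000).
Solving J·Δ = −F gives Δ = (-1.7083, 1.3333).
Then the next iterate is (a, b)₁ = (-2.2083, 0.3333).

(-2.2083, 0.3333)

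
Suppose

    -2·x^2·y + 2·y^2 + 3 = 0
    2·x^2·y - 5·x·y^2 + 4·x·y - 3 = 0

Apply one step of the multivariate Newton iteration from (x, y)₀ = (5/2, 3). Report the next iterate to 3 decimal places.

At (5/2, 3): F = (-16.500, -48.000).
Jacobian J = [[-4·x·y, -2·x^2 + 4·y], [4·x·y - 5·y^2 + 4·y, 2·x^2 - 10·x·y + 4·x]].
At the point, J = [[-30.000, -0.500], [-3.000, -52.500]] (det J = 1573.500).
Solving J·Δ = −F gives Δ = (-0.535, -0.884).
Then the next iterate is (x, y)₁ = (1.965, 2.116).

(1.965, 2.116)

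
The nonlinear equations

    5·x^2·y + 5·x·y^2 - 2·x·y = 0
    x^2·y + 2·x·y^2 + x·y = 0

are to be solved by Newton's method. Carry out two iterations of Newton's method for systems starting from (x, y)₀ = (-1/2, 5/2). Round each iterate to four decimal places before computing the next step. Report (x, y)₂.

At (-1/2, 5/2): F = (-10.0000, -6.8750).
Jacobian J = [[10·x·y + 5·y^2 - 2·y, 5·x^2 + 10·x·y - 2·x], [2·x·y + 2·y^2 + y, x^2 + 4·x·y + x]].
At the point, J = [[13.7500, -10.2500], [12.5000, -5.2500]] (det J = 55.9375).
Solving J·Δ = −F gives Δ = (0.3212, -0.5447).
Then the next iterate is (x, y)₁ = (-0.1788, 1.9553).
Round to (-0.1788, 1.9553) and repeat: F = (-2.406175, -1.654273), J = [[11.709314, -2.978629], [8.902481, -1.545261]].
Δ = (0.1436, -0.2434), so (x, y)₂ = (-0.0352, 1.7119).

(-0.0352, 1.7119)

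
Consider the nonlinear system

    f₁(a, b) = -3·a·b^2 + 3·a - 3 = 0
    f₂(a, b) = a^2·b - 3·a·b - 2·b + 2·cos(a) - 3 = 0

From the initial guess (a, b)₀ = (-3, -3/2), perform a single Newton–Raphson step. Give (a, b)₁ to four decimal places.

At (-3, -3/2): F = (8.2500, -28.979985).
Jacobian J = [[-3·b^2 + 3, -6·a·b], [2·a·b - 3·b - 2·sin(a), a^2 - 3·a - 2]].
At the point, J = [[-3.7500, -27.0000], [13.782240, 16.0000]] (det J = 312.120480).
Solving J·Δ = −F gives Δ = (2.0840, 0.0161).
Then the next iterate is (a, b)₁ = (-0.9160, -1.4839).

(-0.9160, -1.4839)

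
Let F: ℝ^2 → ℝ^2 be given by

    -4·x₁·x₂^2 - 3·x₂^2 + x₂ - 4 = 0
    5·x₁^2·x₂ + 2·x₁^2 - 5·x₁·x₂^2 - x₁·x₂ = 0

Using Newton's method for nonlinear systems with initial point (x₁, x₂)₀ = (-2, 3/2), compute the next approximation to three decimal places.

(-0.369, 1.870)

At (-2, 3/2): F = (8.750, 63.500).
Jacobian J = [[-4·x₂^2, -8·x₁·x₂ - 6·x₂ + 1], [10·x₁·x₂ + 4·x₁ - 5·x₂^2 - x₂, 5·x₁^2 - 10·x₁·x₂ - x₁]].
At the point, J = [[-9.000, 16.000], [-50.750, 52.000]] (det J = 344.000).
Solving J·Δ = −F gives Δ = (1.631, 0.370).
Then the next iterate is (x₁, x₂)₁ = (-0.369, 1.870).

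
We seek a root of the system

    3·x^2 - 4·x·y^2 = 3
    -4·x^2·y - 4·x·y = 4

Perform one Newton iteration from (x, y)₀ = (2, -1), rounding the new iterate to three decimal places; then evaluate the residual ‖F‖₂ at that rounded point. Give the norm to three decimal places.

At (2, -1): F = (1.000, 20.000).
Jacobian J = [[6·x - 4·y^2, -8·x·y], [-8·x·y - 4·y, -4·x^2 - 4·x]].
At the point, J = [[8.000, 16.000], [20.000, -24.000]] (det J = -512.000).
Solving J·Δ = −F gives Δ = (-0.672, 0.273).
Then the next iterate is (x, y)₁ = (1.328, -0.727).
Re-evaluating at (1.328, -0.727): F = (-0.51679, 4.99033), so ‖F‖₂ = 5.017.

5.017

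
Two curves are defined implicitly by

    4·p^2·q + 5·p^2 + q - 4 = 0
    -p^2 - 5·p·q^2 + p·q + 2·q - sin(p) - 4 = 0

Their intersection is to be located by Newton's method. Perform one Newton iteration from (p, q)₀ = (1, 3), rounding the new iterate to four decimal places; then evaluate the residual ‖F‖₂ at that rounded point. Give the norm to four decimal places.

At (1, 3): F = (16.0000, -41.841471).
Jacobian J = [[8·p·q + 10·p, 4·p^2 + 1], [-2·p - 5·q^2 + q - cos(p), -10·p·q + p + 2]].
At the point, J = [[34.0000, 5.0000], [-44.540302, -27.0000]] (det J = -695.298488).
Solving J·Δ = −F gives Δ = (-0.3204, -1.0211).
Then the next iterate is (p, q)₁ = (0.6796, 1.9789).
Re-evaluating at (0.6796, 1.9789): F = (3.944049, -13.094399), so ‖F‖₂ = 13.6755.

13.6755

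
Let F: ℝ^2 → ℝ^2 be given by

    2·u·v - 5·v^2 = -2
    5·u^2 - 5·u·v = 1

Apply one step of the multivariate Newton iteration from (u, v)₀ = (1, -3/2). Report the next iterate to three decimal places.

(0.525, -0.863)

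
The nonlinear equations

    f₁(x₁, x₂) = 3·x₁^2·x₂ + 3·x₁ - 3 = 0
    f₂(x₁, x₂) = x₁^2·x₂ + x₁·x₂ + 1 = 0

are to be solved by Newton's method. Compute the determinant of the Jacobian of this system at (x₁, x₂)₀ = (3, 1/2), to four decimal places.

49.5000

J = [[6·x₁·x₂ + 3, 3·x₁^2], [2·x₁·x₂ + x₂, x₁^2 + x₁]].
At the point, J = [[12.0000, 27.0000], [3.5000, 12.0000]].
det J = 49.5000.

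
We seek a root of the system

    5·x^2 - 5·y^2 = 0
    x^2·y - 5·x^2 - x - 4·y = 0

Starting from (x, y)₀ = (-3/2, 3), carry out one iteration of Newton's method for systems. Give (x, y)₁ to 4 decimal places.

(0.7181, 0.7660)

At (-3/2, 3): F = (-33.7500, -15.0000).
Jacobian J = [[10·x, -10·y], [2·x·y - 10·x - 1, x^2 - 4]].
At the point, J = [[-15.0000, -30.0000], [5.0000, -1.7500]] (det J = 176.2500).
Solving J·Δ = −F gives Δ = (2.2181, -2.2340).
Then the next iterate is (x, y)₁ = (0.7181, 0.7660).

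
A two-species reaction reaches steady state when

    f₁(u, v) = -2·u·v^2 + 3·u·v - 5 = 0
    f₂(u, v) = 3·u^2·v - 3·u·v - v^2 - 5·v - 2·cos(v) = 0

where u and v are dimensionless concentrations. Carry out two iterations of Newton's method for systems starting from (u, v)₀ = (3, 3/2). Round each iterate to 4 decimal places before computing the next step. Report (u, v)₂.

At (3, 3/2): F = (-5.0000, 17.108526).
Jacobian J = [[-2·v^2 + 3·v, -4·u·v + 3·u], [6·u·v - 3·v, 3·u^2 - 3·u - 2·v + 2·sin(v) - 5]].
At the point, J = [[0.0000, -9.0000], [22.5000, 11.994990]] (det J = 202.5000).
Solving J·Δ = −F gives Δ = (-0.4642, -0.5556).
Then the next iterate is (u, v)₁ = (2.5358, 0.9444).
Round to (2.5358, 0.9444) and repeat: F = (-2.338888, 4.247496), J = [[1.049417, -1.971838], [11.535657, 6.414936]].
Δ = (0.2249, -1.0665), so (u, v)₂ = (2.7607, -0.1221).

(2.7607, -0.1221)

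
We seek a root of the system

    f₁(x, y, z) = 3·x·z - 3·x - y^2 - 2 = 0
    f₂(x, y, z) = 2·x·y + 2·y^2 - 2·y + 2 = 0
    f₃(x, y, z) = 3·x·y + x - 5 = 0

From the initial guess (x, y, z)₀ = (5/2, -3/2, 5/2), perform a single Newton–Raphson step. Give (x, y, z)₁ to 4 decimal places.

(1.7045, -0.0379, 1.4591)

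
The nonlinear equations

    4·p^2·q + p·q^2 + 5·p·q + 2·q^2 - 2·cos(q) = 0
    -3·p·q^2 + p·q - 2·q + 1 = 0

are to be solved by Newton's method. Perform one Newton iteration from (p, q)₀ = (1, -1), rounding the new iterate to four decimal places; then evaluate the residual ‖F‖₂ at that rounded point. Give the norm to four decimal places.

At (1, -1): F = (-7.080605, -1.0000).
Jacobian J = [[8·p·q + q^2 + 5·q, 4·p^2 + 2·p·q + 5·p + 4·q + 2·sin(q)], [-3·q^2 + q, -6·p·q + p - 2]].
At the point, J = [[-12.0000, 1.317058], [-4.0000, 5.0000]] (det J = -54.731768).
Solving J·Δ = −F gives Δ = (-0.6228, -0.2982).
Then the next iterate is (p, q)₁ = (0.3772, -1.2982).
Re-evaluating at (0.3772, -1.2982): F = (0.280649, 1.199607), so ‖F‖₂ = 1.2320.

1.2320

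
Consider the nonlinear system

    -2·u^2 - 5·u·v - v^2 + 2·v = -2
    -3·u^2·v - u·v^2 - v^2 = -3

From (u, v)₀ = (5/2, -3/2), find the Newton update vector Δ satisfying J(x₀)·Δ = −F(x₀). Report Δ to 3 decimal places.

(-0.867, 0.689)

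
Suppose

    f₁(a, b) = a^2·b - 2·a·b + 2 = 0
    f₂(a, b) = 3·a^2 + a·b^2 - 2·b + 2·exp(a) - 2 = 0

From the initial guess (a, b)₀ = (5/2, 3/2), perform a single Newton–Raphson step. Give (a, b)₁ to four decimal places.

(1.2765, 2.8045)

At (5/2, 3/2): F = (3.8750, 43.739988).
Jacobian J = [[2·a·b - 2·b, a^2 - 2·a], [6·a + b^2 + 2·exp(a), 2·a·b - 2]].
At the point, J = [[4.5000, 1.2500], [41.614988, 5.5000]] (det J = -27.268735).
Solving J·Δ = −F gives Δ = (-1.2235, 1.3045).
Then the next iterate is (a, b)₁ = (1.2765, 2.8045).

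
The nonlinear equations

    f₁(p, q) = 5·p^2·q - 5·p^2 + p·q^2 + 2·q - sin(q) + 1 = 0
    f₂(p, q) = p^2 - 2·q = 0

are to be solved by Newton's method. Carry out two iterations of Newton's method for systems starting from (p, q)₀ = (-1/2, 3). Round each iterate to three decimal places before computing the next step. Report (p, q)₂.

At (-1/2, 3): F = (4.85888, -5.750).
Jacobian J = [[10·p·q - 10·p + q^2, 5·p^2 + 2·p·q - cos(q) + 2], [2·p, -2]].
At the point, J = [[-1.000, 1.23999], [-1.000, -2.000]] (det J = 3.23999).
Solving J·Δ = −F gives Δ = (0.799, -3.274).
Then the next iterate is (p, q)₁ = (0.299, -0.274).
Round to (0.299, -0.274) and repeat: F = (0.17555, 0.63740), J = [[-3.73418, 1.32046], [0.598, -2.000]].
Δ = (0.179, 0.372), so (p, q)₂ = (0.478, 0.098).

(0.478, 0.098)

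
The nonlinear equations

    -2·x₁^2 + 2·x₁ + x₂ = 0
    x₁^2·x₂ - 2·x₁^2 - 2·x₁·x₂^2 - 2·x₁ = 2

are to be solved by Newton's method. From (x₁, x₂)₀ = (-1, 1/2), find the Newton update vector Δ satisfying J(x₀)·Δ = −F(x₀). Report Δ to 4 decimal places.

At (-1, 1/2): F = (-3.5000, -1.0000).
Jacobian J = [[-4·x₁ + 2, 1], [2·x₁·x₂ - 4·x₁ - 2·x₂^2 - 2, x₁^2 - 4·x₁·x₂]].
At the point, J = [[6.0000, 1.0000], [0.5000, 3.0000]] (det J = 17.5000).
Solving J·Δ = −F gives Δ = (0.5429, 0.2429).

(0.5429, 0.2429)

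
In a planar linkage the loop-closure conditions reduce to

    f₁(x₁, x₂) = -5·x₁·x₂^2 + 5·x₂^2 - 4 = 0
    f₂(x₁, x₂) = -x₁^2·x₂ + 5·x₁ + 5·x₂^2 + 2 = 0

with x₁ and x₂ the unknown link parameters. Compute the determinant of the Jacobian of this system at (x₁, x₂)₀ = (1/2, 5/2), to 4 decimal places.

J = [[-5·x₂^2, -10·x₁·x₂ + 10·x₂], [-2·x₁·x₂ + 5, -x₁^2 + 10·x₂]].
At the point, J = [[-31.2500, 12.5000], [2.5000, 24.7500]].
det J = -804.6875.

-804.6875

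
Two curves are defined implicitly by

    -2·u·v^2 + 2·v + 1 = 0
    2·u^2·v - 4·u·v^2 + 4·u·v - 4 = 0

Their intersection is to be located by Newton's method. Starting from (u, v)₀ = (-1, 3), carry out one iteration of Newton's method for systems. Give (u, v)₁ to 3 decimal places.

At (-1, 3): F = (25.000, 26.000).
Jacobian J = [[-2·v^2, -4·u·v + 2], [4·u·v - 4·v^2 + 4·v, 2·u^2 - 8·u·v + 4·u]].
At the point, J = [[-18.000, 14.000], [-36.000, 22.000]] (det J = 108.000).
Solving J·Δ = −F gives Δ = (-1.722, -4.000).
Then the next iterate is (u, v)₁ = (-2.722, -1.000).

(-2.722, -1.000)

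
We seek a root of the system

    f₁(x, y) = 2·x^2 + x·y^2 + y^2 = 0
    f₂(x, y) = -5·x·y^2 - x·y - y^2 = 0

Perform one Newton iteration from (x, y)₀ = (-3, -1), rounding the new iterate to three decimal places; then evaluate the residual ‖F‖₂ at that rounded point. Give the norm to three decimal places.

4.991

At (-3, -1): F = (16.000, 11.000).
Jacobian J = [[4·x + y^2, 2·x·y + 2·y], [-5·y^2 - y, -10·x·y - x - 2·y]].
At the point, J = [[-11.000, 4.000], [-4.000, -25.000]] (det J = 291.000).
Solving J·Δ = −F gives Δ = (1.526, 0.196).
Then the next iterate is (x, y)₁ = (-1.474, -0.804).
Re-evaluating at (-1.474, -0.804): F = (4.03895, 2.93257), so ‖F‖₂ = 4.991.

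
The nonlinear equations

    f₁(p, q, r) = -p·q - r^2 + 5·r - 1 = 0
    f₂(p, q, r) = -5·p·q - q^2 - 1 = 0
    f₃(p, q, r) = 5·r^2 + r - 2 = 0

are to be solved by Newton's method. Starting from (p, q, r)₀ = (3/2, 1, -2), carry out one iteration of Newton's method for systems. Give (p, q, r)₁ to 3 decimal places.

(-33.750, 18.553, -1.158)

At (3/2, 1, -2): F = (-16.500, -9.500, 16.000).
Jacobian J = [[-q, -p, -2·r + 5], [-5·q, -5·p - 2·q, 0], [0, 0, 10·r + 1]].
At the point, J = [[-1.000, -1.500, 9.000], [-5.000, -9.500, 0.000], [0.000, 0.000, -19.000]] (det J = -38.000).
Solving J·Δ = −F gives Δ = (-35.250, 17.553, 0.842).
Then the next iterate is (p, q, r)₁ = (-33.750, 18.553, -1.158).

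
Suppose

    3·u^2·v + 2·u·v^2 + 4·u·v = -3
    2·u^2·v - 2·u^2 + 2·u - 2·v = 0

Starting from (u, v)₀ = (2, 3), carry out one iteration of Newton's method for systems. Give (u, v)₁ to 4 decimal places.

At (2, 3): F = (99.0000, 14.0000).
Jacobian J = [[6·u·v + 2·v^2 + 4·v, 3·u^2 + 4·u·v + 4·u], [4·u·v - 4·u + 2, 2·u^2 - 2]].
At the point, J = [[66.0000, 44.0000], [18.0000, 6.0000]] (det J = -396.0000).
Solving J·Δ = −F gives Δ = (-0.0556, -2.1667).
Then the next iterate is (u, v)₁ = (1.9444, 0.8333).

(1.9444, 0.8333)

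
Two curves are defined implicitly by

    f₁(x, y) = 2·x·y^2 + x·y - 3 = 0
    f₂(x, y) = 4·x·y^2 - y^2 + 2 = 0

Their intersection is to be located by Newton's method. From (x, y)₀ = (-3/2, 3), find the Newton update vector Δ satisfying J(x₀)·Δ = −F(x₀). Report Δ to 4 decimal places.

At (-3/2, 3): F = (-34.5000, -61.0000).
Jacobian J = [[2·y^2 + y, 4·x·y + x], [4·y^2, 8·x·y - 2·y]].
At the point, J = [[21.0000, -19.5000], [36.0000, -42.0000]] (det J = -180.0000).
Solving J·Δ = −F gives Δ = (1.4417, -0.2167).

(1.4417, -0.2167)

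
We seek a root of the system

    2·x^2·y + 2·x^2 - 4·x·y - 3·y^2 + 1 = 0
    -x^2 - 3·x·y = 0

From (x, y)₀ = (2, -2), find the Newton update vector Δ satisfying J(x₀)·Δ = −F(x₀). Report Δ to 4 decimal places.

At (2, -2): F = (-3.0000, 8.0000).
Jacobian J = [[4·x·y + 4·x - 4·y, 2·x^2 - 4·x - 6·y], [-2·x - 3·y, -3·x]].
At the point, J = [[0.0000, 12.0000], [2.0000, -6.0000]] (det J = -24.0000).
Solving J·Δ = −F gives Δ = (-3.2500, 0.2500).

(-3.2500, 0.2500)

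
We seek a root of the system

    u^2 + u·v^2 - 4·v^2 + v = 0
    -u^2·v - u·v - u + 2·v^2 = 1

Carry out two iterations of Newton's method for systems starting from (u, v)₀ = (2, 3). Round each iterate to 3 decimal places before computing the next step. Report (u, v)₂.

(0.073, 0.136)

At (2, 3): F = (-11.000, -3.000).
Jacobian J = [[2·u + v^2, 2·u·v - 8·v + 1], [-2·u·v - v - 1, -u^2 - u + 4·v]].
At the point, J = [[13.000, -11.000], [-16.000, 6.000]] (det J = -98.000).
Solving J·Δ = −F gives Δ = (-1.010, -2.194).
Then the next iterate is (u, v)₁ = (0.990, 0.806).
Round to (0.990, 0.806) and repeat: F = (-0.16930, -2.27863), J = [[2.62964, -3.85212], [-3.40188, 1.25390]].
Δ = (-0.917, -0.670), so (u, v)₂ = (0.073, 0.136).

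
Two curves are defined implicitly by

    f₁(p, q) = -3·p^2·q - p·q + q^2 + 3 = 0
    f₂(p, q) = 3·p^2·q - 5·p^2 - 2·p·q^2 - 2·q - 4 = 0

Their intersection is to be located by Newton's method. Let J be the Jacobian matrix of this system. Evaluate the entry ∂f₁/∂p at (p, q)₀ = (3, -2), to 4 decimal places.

∂f₁/∂p = -6·p·q - q.
At (3, -2) this is 38.0000.

38.0000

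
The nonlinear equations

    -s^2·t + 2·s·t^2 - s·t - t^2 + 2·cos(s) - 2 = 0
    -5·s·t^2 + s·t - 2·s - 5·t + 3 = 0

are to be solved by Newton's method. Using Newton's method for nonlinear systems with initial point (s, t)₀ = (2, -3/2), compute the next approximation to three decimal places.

(0.811, -1.446)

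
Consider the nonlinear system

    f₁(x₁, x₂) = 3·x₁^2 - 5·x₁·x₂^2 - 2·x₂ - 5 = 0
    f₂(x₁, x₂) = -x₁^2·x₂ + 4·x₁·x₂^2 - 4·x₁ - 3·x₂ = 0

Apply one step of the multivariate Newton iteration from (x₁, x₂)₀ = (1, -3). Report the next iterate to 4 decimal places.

At (1, -3): F = (-41.0000, 44.0000).
Jacobian J = [[6·x₁ - 5·x₂^2, -10·x₁·x₂ - 2], [-2·x₁·x₂ + 4·x₂^2 - 4, -x₁^2 + 8·x₁·x₂ - 3]].
At the point, J = [[-39.0000, 28.0000], [38.0000, -28.0000]] (det J = 28.0000).
Solving J·Δ = −F gives Δ = (3.0000, 5.6429).
Then the next iterate is (x₁, x₂)₁ = (4.0000, 2.6429).

(4.0000, 2.6429)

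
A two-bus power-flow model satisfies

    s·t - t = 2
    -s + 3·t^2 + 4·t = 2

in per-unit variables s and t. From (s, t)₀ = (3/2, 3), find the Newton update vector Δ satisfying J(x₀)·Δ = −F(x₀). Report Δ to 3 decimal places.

(0.432, -1.594)

At (3/2, 3): F = (-0.500, 35.500).
Jacobian J = [[t, s - 1], [-1, 6·t + 4]].
At the point, J = [[3.000, 0.500], [-1.000, 22.000]] (det J = 66.500).
Solving J·Δ = −F gives Δ = (0.432, -1.594).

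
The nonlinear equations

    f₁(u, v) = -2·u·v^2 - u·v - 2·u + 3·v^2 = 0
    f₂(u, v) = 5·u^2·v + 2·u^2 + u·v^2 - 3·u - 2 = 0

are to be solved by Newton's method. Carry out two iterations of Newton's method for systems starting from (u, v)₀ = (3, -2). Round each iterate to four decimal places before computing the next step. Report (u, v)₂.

At (3, -2): F = (-12.0000, -71.0000).
Jacobian J = [[-2·v^2 - v - 2, -4·u·v - u + 6·v], [10·u·v + 4·u + v^2 - 3, 5·u^2 + 2·u·v]].
At the point, J = [[-8.0000, 9.0000], [-47.0000, 33.0000]] (det J = 159.0000).
Solving J·Δ = −F gives Δ = (-1.5283, -0.0252).
Then the next iterate is (u, v)₁ = (1.4717, -2.0252).
Round to (1.4717, -2.0252) and repeat: F = (0.269228, -17.979129), J = [[-8.177670, -1.700953], [-22.816633, 4.868531]].
Δ = (-0.3723, 1.9482), so (u, v)₂ = (1.0994, -0.0770).

(1.0994, -0.0770)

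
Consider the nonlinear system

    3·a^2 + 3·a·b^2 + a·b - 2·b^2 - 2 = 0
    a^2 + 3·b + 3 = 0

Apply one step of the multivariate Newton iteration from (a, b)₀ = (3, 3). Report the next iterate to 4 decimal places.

At (3, 3): F = (97.0000, 21.0000).
Jacobian J = [[6·a + 3·b^2 + b, 6·a·b + a - 4·b], [2·a, 3]].
At the point, J = [[48.0000, 45.0000], [6.0000, 3.0000]] (det J = -126.0000).
Solving J·Δ = −F gives Δ = (-5.1905, 3.3810).
Then the next iterate is (a, b)₁ = (-2.1905, 6.3810).

(-2.1905, 6.3810)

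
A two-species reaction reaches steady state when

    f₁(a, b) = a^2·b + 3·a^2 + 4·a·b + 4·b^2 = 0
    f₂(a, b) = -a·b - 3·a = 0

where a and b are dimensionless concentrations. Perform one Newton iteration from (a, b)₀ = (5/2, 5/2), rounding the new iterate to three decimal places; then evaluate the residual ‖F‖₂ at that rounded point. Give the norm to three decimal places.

33.381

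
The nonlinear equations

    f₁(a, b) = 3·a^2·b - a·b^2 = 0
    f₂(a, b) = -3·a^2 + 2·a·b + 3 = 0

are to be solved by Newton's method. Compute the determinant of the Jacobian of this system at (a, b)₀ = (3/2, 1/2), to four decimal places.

J = [[6·a·b - b^2, 3·a^2 - 2·a·b], [-6·a + 2·b, 2·a]].
At the point, J = [[4.2500, 5.2500], [-8.0000, 3.0000]].
det J = 54.7500.

54.7500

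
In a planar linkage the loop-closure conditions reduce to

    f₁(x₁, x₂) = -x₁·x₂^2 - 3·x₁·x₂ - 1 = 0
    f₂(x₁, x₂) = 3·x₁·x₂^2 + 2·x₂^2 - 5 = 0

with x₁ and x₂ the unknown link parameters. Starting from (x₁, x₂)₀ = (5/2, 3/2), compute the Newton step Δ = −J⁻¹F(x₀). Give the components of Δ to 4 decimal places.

At (5/2, 3/2): F = (-17.8750, 16.3750).
Jacobian J = [[-x₂^2 - 3·x₂, -2·x₁·x₂ - 3·x₁], [3·x₂^2, 6·x₁·x₂ + 4·x₂]].
At the point, J = [[-6.7500, -15.0000], [6.7500, 28.5000]] (det J = -91.1250).
Solving J·Δ = −F gives Δ = (-2.8951, 0.1111).

(-2.8951, 0.1111)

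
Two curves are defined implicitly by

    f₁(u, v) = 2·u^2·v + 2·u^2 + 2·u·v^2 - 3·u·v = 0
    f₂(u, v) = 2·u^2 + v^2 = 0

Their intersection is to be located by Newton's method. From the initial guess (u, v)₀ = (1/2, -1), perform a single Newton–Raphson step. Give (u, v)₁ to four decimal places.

At (1/2, -1): F = (2.5000, 1.5000).
Jacobian J = [[4·u·v + 4·u + 2·v^2 - 3·v, 2·u^2 + 4·u·v - 3·u], [4·u, 2·v]].
At the point, J = [[5.0000, -3.0000], [2.0000, -2.0000]] (det J = -4.0000).
Solving J·Δ = −F gives Δ = (-0.1250, 0.6250).
Then the next iterate is (u, v)₁ = (0.3750, -0.3750).

(0.3750, -0.3750)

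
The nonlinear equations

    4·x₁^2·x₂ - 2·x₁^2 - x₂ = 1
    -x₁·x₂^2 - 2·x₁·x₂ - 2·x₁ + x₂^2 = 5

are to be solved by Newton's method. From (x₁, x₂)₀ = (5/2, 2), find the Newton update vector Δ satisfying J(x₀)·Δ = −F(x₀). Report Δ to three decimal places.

At (5/2, 2): F = (34.500, -26.000).
Jacobian J = [[8·x₁·x₂ - 4·x₁, 4·x₁^2 - 1], [-x₂^2 - 2·x₂ - 2, -2·x₁·x₂ - 2·x₁ + 2·x₂]].
At the point, J = [[30.000, 24.000], [-10.000, -11.000]] (det J = -90.000).
Solving J·Δ = −F gives Δ = (2.717, -4.833).

(2.717, -4.833)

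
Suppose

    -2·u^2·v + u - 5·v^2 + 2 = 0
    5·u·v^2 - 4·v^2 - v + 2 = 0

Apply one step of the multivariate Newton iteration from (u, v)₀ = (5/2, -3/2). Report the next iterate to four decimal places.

At (5/2, -3/2): F = (12.0000, 22.6250).
Jacobian J = [[-4·u·v + 1, -2·u^2 - 10·v], [5·v^2, 10·u·v - 8·v - 1]].
At the point, J = [[16.0000, 2.5000], [11.2500, -26.5000]] (det J = -452.1250).
Solving J·Δ = −F gives Δ = (-0.8284, 0.5021).
Then the next iterate is (u, v)₁ = (1.6716, -0.9979).

(1.6716, -0.9979)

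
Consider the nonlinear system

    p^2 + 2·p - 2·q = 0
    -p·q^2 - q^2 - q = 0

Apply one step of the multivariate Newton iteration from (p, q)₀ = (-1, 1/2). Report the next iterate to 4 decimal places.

(1.0000, -0.5000)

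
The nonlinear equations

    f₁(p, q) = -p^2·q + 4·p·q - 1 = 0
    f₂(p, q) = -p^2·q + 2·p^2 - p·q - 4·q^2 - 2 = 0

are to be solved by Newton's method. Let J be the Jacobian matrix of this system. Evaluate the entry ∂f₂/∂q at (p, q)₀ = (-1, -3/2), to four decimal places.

∂f₂/∂q = -p^2 - p - 8·q.
At (-1, -3/2) this is 12.0000.

12.0000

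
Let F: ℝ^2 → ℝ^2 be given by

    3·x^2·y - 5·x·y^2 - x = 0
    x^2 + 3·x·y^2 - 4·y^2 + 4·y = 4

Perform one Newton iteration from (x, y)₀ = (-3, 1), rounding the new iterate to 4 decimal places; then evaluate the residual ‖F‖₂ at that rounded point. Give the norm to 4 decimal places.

At (-3, 1): F = (45.0000, -4.0000).
Jacobian J = [[6·x·y - 5·y^2 - 1, 3·x^2 - 10·x·y], [2·x + 3·y^2, 6·x·y - 8·y + 4]].
At the point, J = [[-24.0000, 57.0000], [-3.0000, -22.0000]] (det J = 699.0000).
Solving J·Δ = −F gives Δ = (1.0901, -0.3305).
Then the next iterate is (x, y)₁ = (-1.9099, 0.6695).
Re-evaluating at (-1.9099, 0.6695): F = (13.516716, -2.035428), so ‖F‖₂ = 13.6691.

13.6691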